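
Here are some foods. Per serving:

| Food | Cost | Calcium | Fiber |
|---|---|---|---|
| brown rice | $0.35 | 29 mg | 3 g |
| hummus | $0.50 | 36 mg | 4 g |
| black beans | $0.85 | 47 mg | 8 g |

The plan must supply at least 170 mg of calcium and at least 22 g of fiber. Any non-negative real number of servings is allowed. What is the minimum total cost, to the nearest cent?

At the optimum either one food covers both requirements or two foods hit both targets exactly; no other combination can be cheaper.
brown rice only: max(170/29, 22/3) = 7.333 servings → $2.57.
hummus only: max(170/36, 22/4) = 5.5 servings → $2.75.
black beans only: max(170/47, 22/8) = 3.617 servings → $3.07.
brown rice + hummus: the both-tight solution has a negative serving — not a feasible corner.
brown rice + black beans with both tight: 3.582 servings and 1.407 servings → $2.45.
hummus + black beans with both tight: 3.26 servings and 1.12 servings → $2.58.
So the least-cost plan costs $2.45.

$2.45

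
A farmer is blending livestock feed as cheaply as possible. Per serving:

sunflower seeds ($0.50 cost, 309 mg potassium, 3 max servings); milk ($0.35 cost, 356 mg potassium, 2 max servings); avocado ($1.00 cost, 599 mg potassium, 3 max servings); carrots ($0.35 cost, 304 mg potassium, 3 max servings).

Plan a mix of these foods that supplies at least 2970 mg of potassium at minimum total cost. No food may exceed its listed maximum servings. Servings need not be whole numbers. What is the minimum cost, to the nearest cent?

$3.95

Cost per mg of potassium: milk $0.0010, carrots $0.0012, sunflower seeds $0.0016, avocado $0.0017.
Take 2 servings of milk: +712.0 mg potassium for $0.70 (total $0.70, still need 2258.0 mg).
Take 3 servings of carrots: +912.0 mg potassium for $1.05 (total $1.75, still need 1346.0 mg).
Take 3 servings of sunflower seeds: +927.0 mg potassium for $1.50 (total $3.25, still need 419.0 mg).
Take 0.6995 servings of avocado: +419.0 mg potassium for $0.70 (total $3.95, still need 0.0 mg).
Filling from the cheapest source first is optimal under one linear minimum: $3.95.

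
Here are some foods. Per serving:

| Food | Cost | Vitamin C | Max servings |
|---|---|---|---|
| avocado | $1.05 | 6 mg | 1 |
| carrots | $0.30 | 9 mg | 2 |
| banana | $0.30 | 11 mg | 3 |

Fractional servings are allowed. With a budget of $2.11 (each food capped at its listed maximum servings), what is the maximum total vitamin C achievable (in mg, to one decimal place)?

54.5 mg

Vitamin C per dollar: banana 36.67, carrots 30, avocado 5.714.
Take 3 servings of banana: spends $0.90, +33.0 mg vitamin C (running total 33.0 mg).
Take 2 servings of carrots: spends $0.60, +18.0 mg vitamin C (running total 51.0 mg).
Take 0.581 servings of avocado: spends $0.61, +3.5 mg vitamin C (running total 54.5 mg).
Greedy by best ratio exhausts the cost allowance optimally: 54.5 mg.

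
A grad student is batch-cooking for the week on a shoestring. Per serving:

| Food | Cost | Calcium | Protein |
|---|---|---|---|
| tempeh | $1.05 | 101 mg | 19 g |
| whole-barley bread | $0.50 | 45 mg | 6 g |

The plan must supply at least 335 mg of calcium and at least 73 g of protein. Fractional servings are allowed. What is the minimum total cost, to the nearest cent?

With two linear requirements the optimum uses one or two foods; enumerate the corners.
tempeh only: max(335/101, 73/19) = 3.842 servings → $4.03.
whole-barley bread only: max(335/45, 73/6) = 12.17 servings → $6.08.
tempeh + whole-barley bread: the both-tight solution has a negative serving — not a feasible corner.
Cheapest feasible corner: $4.03.

$4.03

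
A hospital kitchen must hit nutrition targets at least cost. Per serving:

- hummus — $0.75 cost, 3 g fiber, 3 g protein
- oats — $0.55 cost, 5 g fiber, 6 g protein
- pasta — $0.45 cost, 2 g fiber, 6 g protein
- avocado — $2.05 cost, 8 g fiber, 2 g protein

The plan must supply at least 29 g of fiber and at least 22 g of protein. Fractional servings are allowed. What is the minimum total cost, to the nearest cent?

Two binding constraints pin down two serving amounts, so the optimal mix uses at most two foods. The candidates are each food alone (scaled to the tighter of fiber/protein) and each pair with both constraints tight.
hummus only: max(29/3, 22/3) = 9.667 servings → $7.25.
oats only: max(29/5, 22/6) = 5.8 servings → $3.19.
pasta only: max(29/2, 22/6) = 14.5 servings → $6.53.
avocado only: max(29/8, 22/2) = 11 servings → $22.55.
hummus + oats with both targets exact would need a negative amount; discard.
hummus + pasta with both targets exact would need a negative amount; discard.
hummus + avocado with both tight: 6.556 servings and 1.167 servings → $7.31.
oats + pasta: intersection lies outside the first quadrant.
oats + avocado with both tight: 3.105 servings and 1.684 servings → $5.16.
pasta + avocado with both tight: 2.682 servings and 2.955 servings → $7.26.
The minimum over all feasible corners is $3.19.

$3.19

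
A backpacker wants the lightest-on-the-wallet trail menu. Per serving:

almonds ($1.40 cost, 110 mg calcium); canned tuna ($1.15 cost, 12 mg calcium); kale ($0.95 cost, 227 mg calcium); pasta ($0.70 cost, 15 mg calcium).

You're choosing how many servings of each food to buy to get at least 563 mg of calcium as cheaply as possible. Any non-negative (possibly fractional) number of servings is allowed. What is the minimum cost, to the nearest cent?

$2.36

Cost per mg of calcium: kale $0.0042, almonds $0.0127, pasta $0.0467, canned tuna $0.0958.
With no serving limits, use only kale: 563 mg / 227 mg = 2.48 servings × $0.95 = $2.36.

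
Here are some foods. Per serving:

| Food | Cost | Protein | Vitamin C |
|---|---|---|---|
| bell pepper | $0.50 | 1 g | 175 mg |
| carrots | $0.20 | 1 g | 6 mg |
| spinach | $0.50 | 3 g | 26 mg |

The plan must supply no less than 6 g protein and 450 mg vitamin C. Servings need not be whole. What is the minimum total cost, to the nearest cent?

$1.80

Check every corner: each single food scaled to meet both minima, and each pair solved so both constraints bind.
bell pepper only: max(6/1, 450/175) = 6 servings → $3.00.
carrots only: max(6/1, 450/6) = 75 servings → $15.00.
spinach only: max(6/3, 450/26) = 17.31 servings → $8.65.
bell pepper + carrots with both tight: 2.45 servings and 3.55 servings → $1.93.
bell pepper + spinach with both tight: 2.393 servings and 1.202 servings → $1.80.
carrots + spinach with both targets exact would need a negative amount; discard.
The minimum over all feasible corners is $1.80.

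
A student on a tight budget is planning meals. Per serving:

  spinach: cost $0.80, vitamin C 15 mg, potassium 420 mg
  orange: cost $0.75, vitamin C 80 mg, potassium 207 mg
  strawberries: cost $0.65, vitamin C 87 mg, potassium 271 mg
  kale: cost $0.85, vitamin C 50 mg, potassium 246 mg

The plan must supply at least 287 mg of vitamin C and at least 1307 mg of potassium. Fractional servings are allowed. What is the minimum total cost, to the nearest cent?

For a min-cost LP with two ≥-constraints, a basic feasible solution has at most two positive variables.
spinach only: max(287/15, 1307/420) = 19.13 servings → $15.31.
orange only: max(287/80, 1307/207) = 6.314 servings → $4.74.
strawberries only: max(287/87, 1307/271) = 4.823 servings → $3.13.
kale only: max(287/50, 1307/246) = 5.74 servings → $4.88.
spinach + orange with both tight: 1.481 servings and 3.31 servings → $3.67.
spinach + strawberries with both tight: 1.106 servings and 3.108 servings → $2.91.
spinach + kale: the both-tight solution has a negative serving — not a feasible corner.
orange + strawberries: intersection lies outside the first quadrant.
orange + kale with both tight: 0.5629 servings and 4.839 servings → $4.54.
strawberries + kale with both tight: 0.6689 servings and 4.576 servings → $4.32.
Cheapest feasible corner: $2.91.

$2.91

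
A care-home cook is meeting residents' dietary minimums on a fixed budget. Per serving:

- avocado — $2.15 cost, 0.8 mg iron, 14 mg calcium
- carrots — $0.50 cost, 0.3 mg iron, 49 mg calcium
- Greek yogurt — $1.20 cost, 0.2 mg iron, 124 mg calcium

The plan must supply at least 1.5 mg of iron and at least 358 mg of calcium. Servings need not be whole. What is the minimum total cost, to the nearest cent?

Compare the cost at each extreme point of the feasible region.
avocado only: max(1.5/0.8, 358/14) = 25.57 servings → $54.98.
carrots only: max(1.5/0.3, 358/49) = 7.306 servings → $3.65.
Greek yogurt only: max(1.5/0.2, 358/124) = 7.5 servings → $9.00.
avocado + carrots: the both-tight solution has a negative serving — not a feasible corner.
avocado + Greek yogurt with both tight: 1.187 servings and 2.753 servings → $5.86.
carrots + Greek yogurt with both tight: 4.175 servings and 1.237 servings → $3.57.
So the least-cost plan costs $3.57.

$3.57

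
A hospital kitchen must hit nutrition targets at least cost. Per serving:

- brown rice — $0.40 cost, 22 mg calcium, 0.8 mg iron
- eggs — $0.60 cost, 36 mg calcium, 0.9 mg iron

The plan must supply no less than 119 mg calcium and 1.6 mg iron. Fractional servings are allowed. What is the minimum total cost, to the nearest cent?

An LP optimum is at a vertex; with two nutrient constraints at most two foods are used. Check each candidate.
brown rice only: max(119/22, 1.6/0.8) = 5.409 servings → $2.16.
eggs only: max(119/36, 1.6/0.9) = 3.306 servings → $1.98.
brown rice + eggs: intersection lies outside the first quadrant.
So the least-cost plan costs $1.98.

$1.98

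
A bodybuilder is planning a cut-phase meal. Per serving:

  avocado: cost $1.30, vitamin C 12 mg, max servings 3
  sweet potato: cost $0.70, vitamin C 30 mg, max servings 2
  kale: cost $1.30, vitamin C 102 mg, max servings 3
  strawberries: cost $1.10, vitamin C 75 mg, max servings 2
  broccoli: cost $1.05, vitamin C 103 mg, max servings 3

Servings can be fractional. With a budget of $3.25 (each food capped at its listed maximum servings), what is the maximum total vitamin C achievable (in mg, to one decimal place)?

Vitamin C per dollar: broccoli 98.1, kale 78.46, strawberries 68.18, sweet potato 42.86, avocado 9.231.
Take 3 servings of broccoli: spends $3.15, +309.0 mg vitamin C (running total 309.0 mg).
Take 0.07692 servings of kale: spends $0.10, +7.8 mg vitamin C (running total 316.8 mg).
Greedy by best ratio exhausts the cost allowance optimally: 316.8 mg.

316.8 mg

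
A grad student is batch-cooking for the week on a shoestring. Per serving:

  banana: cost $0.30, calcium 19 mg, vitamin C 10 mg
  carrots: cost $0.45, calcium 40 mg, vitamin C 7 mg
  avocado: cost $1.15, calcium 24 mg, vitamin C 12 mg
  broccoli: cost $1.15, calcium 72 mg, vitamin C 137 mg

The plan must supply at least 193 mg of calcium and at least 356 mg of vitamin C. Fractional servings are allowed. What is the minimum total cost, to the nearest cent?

$3.05

Check every corner: each single food scaled to meet both minima, and each pair solved so both constraints bind.
banana only: max(193/19, 356/10) = 35.6 servings → $10.68.
carrots only: max(193/40, 356/7) = 50.86 servings → $22.89.
avocado only: max(193/24, 356/12) = 29.67 servings → $34.12.
broccoli only: max(193/72, 356/137) = 2.681 servings → $3.08.
banana + carrots: intersection lies outside the first quadrant.
banana + avocado: intersection lies outside the first quadrant.
banana + broccoli with both tight: 0.4296 servings and 2.567 servings → $3.08.
carrots + avocado with both targets exact would need a negative amount; discard.
carrots + broccoli with both tight: 0.1626 servings and 2.59 servings → $3.05.
avocado + broccoli with both tight: 0.3337 servings and 2.569 servings → $3.34.
The minimum over all feasible corners is $3.05.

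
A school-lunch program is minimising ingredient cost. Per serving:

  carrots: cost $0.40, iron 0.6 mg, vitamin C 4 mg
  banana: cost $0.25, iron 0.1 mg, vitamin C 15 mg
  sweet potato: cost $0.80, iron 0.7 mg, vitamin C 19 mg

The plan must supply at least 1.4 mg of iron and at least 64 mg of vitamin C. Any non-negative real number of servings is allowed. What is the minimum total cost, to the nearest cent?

With two linear requirements the optimum uses one or two foods; enumerate the corners.
carrots only: max(1.4/0.6, 64/4) = 16 servings → $6.40.
banana only: max(1.4/0.1, 64/15) = 14 servings → $3.50.
sweet potato only: max(1.4/0.7, 64/19) = 3.368 servings → $2.69.
carrots + banana with both tight: 1.698 servings and 3.814 servings → $1.63.
carrots + sweet potato: the both-tight solution has a negative serving — not a feasible corner.
banana + sweet potato with both tight: 2.116 servings and 1.698 servings → $1.89.
Cheapest feasible corner: $1.63.

$1.63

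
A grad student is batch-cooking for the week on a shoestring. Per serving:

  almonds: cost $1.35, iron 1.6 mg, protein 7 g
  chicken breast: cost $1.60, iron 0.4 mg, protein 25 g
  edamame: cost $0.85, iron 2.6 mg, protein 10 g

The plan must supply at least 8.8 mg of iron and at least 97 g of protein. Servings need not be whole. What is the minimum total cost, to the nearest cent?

Compare the cost at each extreme point of the feasible region.
almonds only: max(8.8/1.6, 97/7) = 13.86 servings → $18.71.
chicken breast only: max(8.8/0.4, 97/25) = 22 servings → $35.20.
edamame only: max(8.8/2.6, 97/10) = 9.7 servings → $8.24.
almonds + chicken breast with both tight: 4.871 servings and 2.516 servings → $10.60.
almonds + edamame with both targets exact would need a negative amount; discard.
chicken breast + edamame with both tight: 2.692 servings and 2.97 servings → $6.83.
The minimum over all feasible corners is $6.83.

$6.83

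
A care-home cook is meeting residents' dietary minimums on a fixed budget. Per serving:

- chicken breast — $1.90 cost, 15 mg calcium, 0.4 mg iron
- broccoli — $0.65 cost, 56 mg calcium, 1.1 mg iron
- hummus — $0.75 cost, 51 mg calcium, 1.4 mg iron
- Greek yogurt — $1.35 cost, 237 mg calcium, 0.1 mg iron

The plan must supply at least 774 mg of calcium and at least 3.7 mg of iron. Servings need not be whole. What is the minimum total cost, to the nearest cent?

chicken breast only: max(774/15, 3.7/0.4) = 51.6 servings → $98.04.
broccoli only: max(774/56, 3.7/1.1) = 13.82 servings → $8.98.
hummus only: max(774/51, 3.7/1.4) = 15.18 servings → $11.38.
Greek yogurt only: max(774/237, 3.7/0.1) = 37 servings → $49.95.
chicken breast + broccoli: intersection lies outside the first quadrant.
chicken breast + hummus with both targets exact would need a negative amount; discard.
chicken breast + Greek yogurt with both tight: 8.569 servings and 2.723 servings → $19.96.
broccoli + hummus: the both-tight solution has a negative serving — not a feasible corner.
broccoli + Greek yogurt with both tight: 3.134 servings and 2.525 servings → $5.45.
hummus + Greek yogurt with both tight: 2.447 servings and 2.739 servings → $5.53.
The minimum over all feasible corners is $5.45.

$5.45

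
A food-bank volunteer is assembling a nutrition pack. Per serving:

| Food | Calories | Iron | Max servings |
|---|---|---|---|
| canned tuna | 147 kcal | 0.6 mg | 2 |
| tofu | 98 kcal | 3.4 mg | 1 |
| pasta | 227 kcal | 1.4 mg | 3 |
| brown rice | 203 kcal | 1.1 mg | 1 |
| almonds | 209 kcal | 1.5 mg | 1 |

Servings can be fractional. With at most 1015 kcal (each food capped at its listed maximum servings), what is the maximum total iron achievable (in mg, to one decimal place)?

9.2 mg

Iron per kcal: tofu 0.03469, almonds 0.007177, pasta 0.006167, brown rice 0.005419, canned tuna 0.004082.
Take 1 serving of tofu: uses 98 kcal, +3.4 mg iron (running total 3.4 mg).
Take 1 serving of almonds: uses 209 kcal, +1.5 mg iron (running total 4.9 mg).
Take 3 servings of pasta: uses 681 kcal, +4.2 mg iron (running total 9.1 mg).
Take 0.133 servings of brown rice: uses 27 kcal, +0.1 mg iron (running total 9.2 mg).
Greedy by best ratio exhausts the calories allowance optimally: 9.2 mg.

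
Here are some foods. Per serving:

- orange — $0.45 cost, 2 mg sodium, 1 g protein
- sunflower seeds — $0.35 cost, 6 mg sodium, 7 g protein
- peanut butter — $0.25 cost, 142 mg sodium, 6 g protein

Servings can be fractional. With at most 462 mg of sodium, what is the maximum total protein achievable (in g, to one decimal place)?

539.0 g

Protein per mg sodium: sunflower seeds 1.167, orange 0.5, peanut butter 0.04225.
With no serving limits, spend the whole sodium allowance on sunflower seeds: 462 mg / 6 mg × 7 g = 539.0 g.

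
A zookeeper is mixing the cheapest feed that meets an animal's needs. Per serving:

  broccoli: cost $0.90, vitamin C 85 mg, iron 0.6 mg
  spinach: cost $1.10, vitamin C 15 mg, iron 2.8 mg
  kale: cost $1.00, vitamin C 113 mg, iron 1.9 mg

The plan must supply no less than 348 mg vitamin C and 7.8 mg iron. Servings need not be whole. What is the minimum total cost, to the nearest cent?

broccoli only: max(348/85, 7.8/0.6) = 13 servings → $11.70.
spinach only: max(348/15, 7.8/2.8) = 23.2 servings → $25.52.
kale only: max(348/113, 7.8/1.9) = 4.105 servings → $4.11.
broccoli + spinach with both tight: 3.744 servings and 1.983 servings → $5.55.
broccoli + kale: intersection lies outside the first quadrant.
spinach + kale with both tight: 0.7648 servings and 2.978 servings → $3.82.
The minimum over all feasible corners is $3.82.

$3.82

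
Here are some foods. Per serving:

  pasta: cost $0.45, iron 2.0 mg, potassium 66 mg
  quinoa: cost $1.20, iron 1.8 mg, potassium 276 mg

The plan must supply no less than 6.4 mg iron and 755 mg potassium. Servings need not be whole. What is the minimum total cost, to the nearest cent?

This is a tiny linear program; its minimum lies at a vertex of the feasible set. List the vertices and price them.
pasta only: max(6.4/2.0, 755/66) = 11.44 servings → $5.15.
quinoa only: max(6.4/1.8, 755/276) = 3.556 servings → $4.27.
pasta + quinoa with both tight: 0.9404 servings and 2.511 servings → $3.44.
Cheapest feasible corner: $3.44.

$3.44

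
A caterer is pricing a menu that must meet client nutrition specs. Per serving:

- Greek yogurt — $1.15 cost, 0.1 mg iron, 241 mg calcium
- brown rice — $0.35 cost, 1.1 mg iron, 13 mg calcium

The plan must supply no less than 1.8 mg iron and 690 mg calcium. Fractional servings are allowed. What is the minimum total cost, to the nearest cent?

$3.69

With two linear requirements the optimum uses one or two foods; enumerate the corners.
Greek yogurt only: max(1.8/0.1, 690/241) = 18 servings → $20.70.
brown rice only: max(1.8/1.1, 690/13) = 53.08 servings → $18.58.
Greek yogurt + brown rice with both tight: 2.788 servings and 1.383 servings → $3.69.
So the least-cost plan costs $3.69.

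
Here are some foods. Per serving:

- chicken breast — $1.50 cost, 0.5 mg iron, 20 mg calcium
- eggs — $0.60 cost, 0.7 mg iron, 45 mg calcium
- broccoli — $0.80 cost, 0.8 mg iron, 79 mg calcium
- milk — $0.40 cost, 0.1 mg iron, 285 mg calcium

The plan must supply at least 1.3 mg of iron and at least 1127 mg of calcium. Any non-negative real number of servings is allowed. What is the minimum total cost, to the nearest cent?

$2.29

An LP optimum is at a vertex; with two nutrient constraints at most two foods are used. Check each candidate.
chicken breast only: max(1.3/0.5, 1127/20) = 56.35 servings → $84.53.
eggs only: max(1.3/0.7, 1127/45) = 25.04 servings → $15.03.
broccoli only: max(1.3/0.8, 1127/79) = 14.27 servings → $11.41.
milk only: max(1.3/0.1, 1127/285) = 13 servings → $5.20.
chicken breast + eggs: the both-tight solution has a negative serving — not a feasible corner.
chicken breast + broccoli: intersection lies outside the first quadrant.
chicken breast + milk with both tight: 1.835 servings and 3.826 servings → $4.28.
eggs + broccoli: the both-tight solution has a negative serving — not a feasible corner.
eggs + milk with both tight: 1.322 servings and 3.746 servings → $2.29.
broccoli + milk with both tight: 1.171 servings and 3.63 servings → $2.39.
The minimum over all feasible corners is $2.29.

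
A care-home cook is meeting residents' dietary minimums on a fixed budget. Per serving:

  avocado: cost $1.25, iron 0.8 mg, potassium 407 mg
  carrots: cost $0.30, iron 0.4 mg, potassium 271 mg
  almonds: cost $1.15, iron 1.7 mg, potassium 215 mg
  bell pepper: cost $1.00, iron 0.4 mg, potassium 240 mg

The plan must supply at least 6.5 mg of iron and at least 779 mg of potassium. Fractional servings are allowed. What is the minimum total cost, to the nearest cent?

This is a tiny linear program; its minimum lies at a vertex of the feasible set. List the vertices and price them.
avocado only: max(6.5/0.8, 779/407) = 8.125 servings → $10.16.
carrots only: max(6.5/0.4, 779/271) = 16.25 servings → $4.88.
almonds only: max(6.5/1.7, 779/215) = 3.824 servings → $4.40.
bell pepper only: max(6.5/0.4, 779/240) = 16.25 servings → $16.25.
avocado + carrots: intersection lies outside the first quadrant.
avocado + almonds: the both-tight solution has a negative serving — not a feasible corner.
avocado + bell pepper: the both-tight solution has a negative serving — not a feasible corner.
carrots + almonds with both targets exact would need a negative amount; discard.
carrots + bell pepper: intersection lies outside the first quadrant.
almonds + bell pepper: intersection lies outside the first quadrant.
Cheapest feasible corner: $4.40.

$4.40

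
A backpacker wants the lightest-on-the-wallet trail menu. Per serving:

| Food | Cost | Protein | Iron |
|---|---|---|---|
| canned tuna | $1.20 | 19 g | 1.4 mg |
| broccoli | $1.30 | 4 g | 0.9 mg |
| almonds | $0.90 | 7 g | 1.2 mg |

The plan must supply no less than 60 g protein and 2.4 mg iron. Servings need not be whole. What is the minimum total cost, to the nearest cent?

$3.79

An LP optimum is at a vertex; with two nutrient constraints at most two foods are used. Check each candidate.
canned tuna only: max(60/19, 2.4/1.4) = 3.158 servings → $3.79.
broccoli only: max(60/4, 2.4/0.9) = 15 servings → $19.50.
almonds only: max(60/7, 2.4/1.2) = 8.571 servings → $7.71.
canned tuna + broccoli with both targets exact would need a negative amount; discard.
canned tuna + almonds: intersection lies outside the first quadrant.
broccoli + almonds: the both-tight solution has a negative serving — not a feasible corner.
Cheapest feasible corner: $3.79.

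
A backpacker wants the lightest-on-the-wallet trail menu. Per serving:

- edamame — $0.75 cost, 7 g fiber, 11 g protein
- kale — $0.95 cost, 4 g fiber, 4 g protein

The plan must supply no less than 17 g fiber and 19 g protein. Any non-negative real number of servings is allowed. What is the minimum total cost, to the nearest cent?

This is a tiny linear program; its minimum lies at a vertex of the feasible set. List the vertices and price them.
edamame only: max(17/7, 19/11) = 2.429 servings → $1.82.
kale only: max(17/4, 19/4) = 4.75 servings → $4.51.
edamame + kale with both tight: 0.5 servings and 3.375 servings → $3.58.
Cheapest feasible corner: $1.82.

$1.82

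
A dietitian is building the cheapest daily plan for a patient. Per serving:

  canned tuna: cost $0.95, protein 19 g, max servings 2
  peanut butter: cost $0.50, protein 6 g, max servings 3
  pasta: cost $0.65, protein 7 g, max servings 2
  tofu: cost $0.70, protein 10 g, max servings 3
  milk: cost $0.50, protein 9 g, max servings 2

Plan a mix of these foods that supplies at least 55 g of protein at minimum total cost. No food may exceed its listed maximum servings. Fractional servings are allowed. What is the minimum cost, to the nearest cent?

Cost per g of protein: canned tuna $0.0500, milk $0.0556, tofu $0.0700, peanut butter $0.0833, pasta $0.0929.
Take 2 servings of canned tuna: +38.0 g protein for $1.90 (total $1.90, still need 17.0 g).
Take 1.889 servings of milk: +17.0 g protein for $0.94 (total $2.84, still need 0.0 g).
Filling from the cheapest source first is optimal under one linear minimum: $2.84.

$2.84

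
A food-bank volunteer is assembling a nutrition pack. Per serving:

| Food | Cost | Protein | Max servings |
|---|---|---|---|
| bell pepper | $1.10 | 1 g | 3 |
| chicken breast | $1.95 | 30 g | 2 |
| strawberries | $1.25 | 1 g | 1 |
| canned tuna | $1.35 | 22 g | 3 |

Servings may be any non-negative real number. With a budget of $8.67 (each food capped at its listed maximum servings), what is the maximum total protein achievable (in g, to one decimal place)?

Protein per dollar: canned tuna 16.3, chicken breast 15.38, bell pepper 0.9091, strawberries 0.8.
Take 3 servings of canned tuna: spends $4.05, +66.0 g protein (running total 66.0 g).
Take 2 servings of chicken breast: spends $3.90, +60.0 g protein (running total 126.0 g).
Take 0.6545 servings of bell pepper: spends $0.72, +0.7 g protein (running total 126.7 g).
Filling greedily by protein-per-dollar is optimal for one linear limit, giving 126.7 g.

126.7 g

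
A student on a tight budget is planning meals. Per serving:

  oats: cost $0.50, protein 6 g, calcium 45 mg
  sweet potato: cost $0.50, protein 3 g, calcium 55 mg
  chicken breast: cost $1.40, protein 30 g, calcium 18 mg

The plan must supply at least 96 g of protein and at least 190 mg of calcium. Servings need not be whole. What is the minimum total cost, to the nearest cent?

$5.18

With two linear requirements the optimum uses one or two foods; enumerate the corners.
oats only: max(96/6, 190/45) = 16 servings → $8.00.
sweet potato only: max(96/3, 190/55) = 32 servings → $16.00.
chicken breast only: max(96/30, 190/18) = 10.56 servings → $14.78.
oats + sweet potato: the both-tight solution has a negative serving — not a feasible corner.
oats + chicken breast with both tight: 3.198 servings and 2.56 servings → $5.18.
sweet potato + chicken breast with both tight: 2.489 servings and 2.951 servings → $5.38.
The minimum over all feasible corners is $5.18.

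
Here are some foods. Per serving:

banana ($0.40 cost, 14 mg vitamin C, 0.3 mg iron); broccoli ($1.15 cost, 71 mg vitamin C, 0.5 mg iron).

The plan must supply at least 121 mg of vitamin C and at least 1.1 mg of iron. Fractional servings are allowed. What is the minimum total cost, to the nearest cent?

The cheapest plan sits at a corner of the feasible region — with two constraints it uses at most two foods.
banana only: max(121/14, 1.1/0.3) = 8.643 servings → $3.46.
broccoli only: max(121/71, 1.1/0.5) = 2.2 servings → $2.53.
banana + broccoli with both tight: 1.231 servings and 1.462 servings → $2.17.
Cheapest feasible corner: $2.17.

$2.17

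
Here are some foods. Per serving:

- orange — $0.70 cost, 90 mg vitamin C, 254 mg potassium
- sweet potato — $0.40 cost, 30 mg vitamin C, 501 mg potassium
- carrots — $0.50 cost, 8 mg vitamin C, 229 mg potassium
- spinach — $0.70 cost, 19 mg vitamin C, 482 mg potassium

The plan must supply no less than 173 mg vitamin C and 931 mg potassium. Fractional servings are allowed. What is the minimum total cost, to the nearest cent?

$1.52

Minimising a linear cost over {vitamin C ≥ 173, potassium ≥ 931, servings ≥ 0} — the optimum is at a vertex, using one or two foods.
orange only: max(173/90, 931/254) = 3.665 servings → $2.57.
sweet potato only: max(173/30, 931/501) = 5.767 servings → $2.31.
carrots only: max(173/8, 931/229) = 21.62 servings → $10.81.
spinach only: max(173/19, 931/482) = 9.105 servings → $6.37.
orange + sweet potato with both tight: 1.568 servings and 1.063 servings → $1.52.
orange + carrots with both tight: 1.732 servings and 2.145 servings → $2.28.
orange + spinach with both tight: 1.704 servings and 1.034 servings → $1.92.
sweet potato + carrots: the both-tight solution has a negative serving — not a feasible corner.
sweet potato + spinach: intersection lies outside the first quadrant.
carrots + spinach with both targets exact would need a negative amount; discard.
The minimum over all feasible corners is $1.52.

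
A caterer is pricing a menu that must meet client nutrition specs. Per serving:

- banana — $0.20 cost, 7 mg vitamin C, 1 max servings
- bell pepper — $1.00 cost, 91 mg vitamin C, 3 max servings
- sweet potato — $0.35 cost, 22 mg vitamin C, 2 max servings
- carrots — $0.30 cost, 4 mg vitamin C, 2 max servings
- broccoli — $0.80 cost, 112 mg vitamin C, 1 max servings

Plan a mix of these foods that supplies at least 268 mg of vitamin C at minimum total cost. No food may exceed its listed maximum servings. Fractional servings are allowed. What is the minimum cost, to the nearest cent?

$2.51

Cost per mg of vitamin C: broccoli $0.0071, bell pepper $0.0110, sweet potato $0.0159, banana $0.0286, carrots $0.0750.
Take 1 serving of broccoli: +112.0 mg vitamin C for $0.80 (total $0.80, still need 156.0 mg).
Take 1.714 servings of bell pepper: +156.0 mg vitamin C for $1.71 (total $2.51, still need 0.0 mg).
Greedy by cheapest-per-mg is optimal for a single linear constraint, so the minimum cost is $2.51.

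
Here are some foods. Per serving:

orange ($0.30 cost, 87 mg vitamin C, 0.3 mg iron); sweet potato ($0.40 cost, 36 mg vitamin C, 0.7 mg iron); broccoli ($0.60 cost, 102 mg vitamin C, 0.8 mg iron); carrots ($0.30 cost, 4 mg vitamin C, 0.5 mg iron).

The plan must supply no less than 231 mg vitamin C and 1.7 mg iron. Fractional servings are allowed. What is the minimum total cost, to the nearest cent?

$1.23

For a min-cost LP with two ≥-constraints, a basic feasible solution has at most two positive variables.
orange only: max(231/87, 1.7/0.3) = 5.667 servings → $1.70.
sweet potato only: max(231/36, 1.7/0.7) = 6.417 servings → $2.57.
broccoli only: max(231/102, 1.7/0.8) = 2.265 servings → $1.36.
carrots only: max(231/4, 1.7/0.5) = 57.75 servings → $17.32.
orange + sweet potato with both tight: 2.006 servings and 1.569 servings → $1.23.
orange + broccoli with both tight: 0.2923 servings and 2.015 servings → $1.30.
orange + carrots with both tight: 2.57 servings and 1.858 servings → $1.33.
sweet potato + broccoli: intersection lies outside the first quadrant.
sweet potato + carrots: the both-tight solution has a negative serving — not a feasible corner.
broccoli + carrots: intersection lies outside the first quadrant.
The minimum over all feasible corners is $1.23.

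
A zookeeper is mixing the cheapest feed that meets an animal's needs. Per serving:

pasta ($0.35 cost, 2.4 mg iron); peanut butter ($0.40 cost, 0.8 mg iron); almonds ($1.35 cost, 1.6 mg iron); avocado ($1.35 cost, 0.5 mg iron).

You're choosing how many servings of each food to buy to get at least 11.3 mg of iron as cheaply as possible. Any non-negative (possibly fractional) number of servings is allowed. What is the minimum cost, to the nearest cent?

$1.65

Cost per mg of iron: pasta $0.1458, peanut butter $0.5000, almonds $0.8438, avocado $2.7000.
With no serving limits, use only pasta: 11.3 mg / 2.4 mg = 4.708 servings × $0.35 = $1.65.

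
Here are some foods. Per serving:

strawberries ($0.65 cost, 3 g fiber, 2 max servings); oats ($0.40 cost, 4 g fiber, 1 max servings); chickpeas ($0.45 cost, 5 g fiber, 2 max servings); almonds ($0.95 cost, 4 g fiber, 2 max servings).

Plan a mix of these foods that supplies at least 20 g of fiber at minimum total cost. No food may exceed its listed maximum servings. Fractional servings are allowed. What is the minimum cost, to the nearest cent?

Cost per g of fiber: chickpeas $0.0900, oats $0.1000, strawberries $0.2167, almonds $0.2375.
Take 2 servings of chickpeas: +10.0 g fiber for $0.90 (total $0.90, still need 10.0 g).
Take 1 serving of oats: +4.0 g fiber for $0.40 (total $1.30, still need 6.0 g).
Take 2 servings of strawberries: +6.0 g fiber for $1.30 (total $2.60, still need 0.0 g).
Greedy by cheapest-per-g is optimal for a single linear constraint, so the minimum cost is $2.60.

$2.60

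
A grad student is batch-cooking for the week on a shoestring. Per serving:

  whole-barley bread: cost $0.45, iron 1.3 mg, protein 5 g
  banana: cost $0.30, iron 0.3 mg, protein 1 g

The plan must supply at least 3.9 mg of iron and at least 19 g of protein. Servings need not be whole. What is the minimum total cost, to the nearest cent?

$1.71

The cheapest plan sits at a corner of the feasible region — with two constraints it uses at most two foods.
whole-barley bread only: max(3.9/1.3, 19/5) = 3.8 servings → $1.71.
banana only: max(3.9/0.3, 19/1) = 19 servings → $5.70.
whole-barley bread + banana: the both-tight solution has a negative serving — not a feasible corner.
Cheapest feasible corner: $1.71.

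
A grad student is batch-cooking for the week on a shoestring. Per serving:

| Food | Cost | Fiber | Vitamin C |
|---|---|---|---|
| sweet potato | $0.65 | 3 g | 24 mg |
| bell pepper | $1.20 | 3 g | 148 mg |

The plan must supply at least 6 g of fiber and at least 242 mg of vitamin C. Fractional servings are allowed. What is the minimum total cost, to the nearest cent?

$2.16

Compare the cost at each extreme point of the feasible region.
sweet potato only: max(6/3, 242/24) = 10.08 servings → $6.55.
bell pepper only: max(6/3, 242/148) = 2 servings → $2.40.
sweet potato + bell pepper with both tight: 0.4355 servings and 1.565 servings → $2.16.
The minimum over all feasible corners is $2.16.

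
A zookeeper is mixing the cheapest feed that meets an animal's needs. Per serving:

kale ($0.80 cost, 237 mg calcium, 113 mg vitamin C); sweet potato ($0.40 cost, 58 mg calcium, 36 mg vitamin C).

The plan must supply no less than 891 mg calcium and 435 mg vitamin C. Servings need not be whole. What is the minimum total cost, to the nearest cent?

With two linear requirements the optimum uses one or two foods; enumerate the corners.
kale only: max(891/237, 435/113) = 3.85 servings → $3.08.
sweet potato only: max(891/58, 435/36) = 15.36 servings → $6.14.
kale + sweet potato with both tight: 3.461 servings and 1.219 servings → $3.26.
So the least-cost plan costs $3.08.

$3.08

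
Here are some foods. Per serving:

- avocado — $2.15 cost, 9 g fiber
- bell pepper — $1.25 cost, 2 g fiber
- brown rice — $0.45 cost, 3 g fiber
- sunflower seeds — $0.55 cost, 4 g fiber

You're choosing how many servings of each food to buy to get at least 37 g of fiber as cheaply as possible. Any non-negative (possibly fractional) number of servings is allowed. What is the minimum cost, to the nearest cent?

$5.09

Cost per g of fiber: sunflower seeds $0.1375, brown rice $0.1500, avocado $0.2389, bell pepper $0.6250.
With no serving limits, use only sunflower seeds: 37 g / 4 g = 9.25 servings × $0.55 = $5.09.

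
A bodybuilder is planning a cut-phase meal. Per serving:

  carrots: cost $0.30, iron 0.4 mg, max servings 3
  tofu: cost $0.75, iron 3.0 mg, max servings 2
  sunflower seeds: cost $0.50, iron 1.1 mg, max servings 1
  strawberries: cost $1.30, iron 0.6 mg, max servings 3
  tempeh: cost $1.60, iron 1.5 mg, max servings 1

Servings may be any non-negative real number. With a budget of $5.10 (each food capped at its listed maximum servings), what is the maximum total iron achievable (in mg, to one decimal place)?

10.1 mg

Iron per dollar: tofu 4, sunflower seeds 2.2, carrots 1.333, tempeh 0.9375, strawberries 0.4615.
Take 2 servings of tofu: spends $1.50, +6.0 mg iron (running total 6.0 mg).
Take 1 serving of sunflower seeds: spends $0.50, +1.1 mg iron (running total 7.1 mg).
Take 3 servings of carrots: spends $0.90, +1.2 mg iron (running total 8.3 mg).
Take 1 serving of tempeh: spends $1.60, +1.5 mg iron (running total 9.8 mg).
Take 0.4615 servings of strawberries: spends $0.60, +0.3 mg iron (running total 10.1 mg).
Greedy by best ratio exhausts the cost allowance optimally: 10.1 mg.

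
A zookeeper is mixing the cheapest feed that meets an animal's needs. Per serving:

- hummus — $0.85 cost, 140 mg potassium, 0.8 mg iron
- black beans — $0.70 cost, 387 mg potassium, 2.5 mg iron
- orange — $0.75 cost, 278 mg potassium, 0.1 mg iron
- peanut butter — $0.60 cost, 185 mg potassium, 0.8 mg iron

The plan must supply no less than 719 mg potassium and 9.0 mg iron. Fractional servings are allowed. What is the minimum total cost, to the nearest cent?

For a min-cost LP with two ≥-constraints, a basic feasible solution has at most two positive variables.
hummus only: max(719/140, 9.0/0.8) = 11.25 servings → $9.56.
black beans only: max(719/387, 9.0/2.5) = 3.6 servings → $2.52.
orange only: max(719/278, 9.0/0.1) = 90 servings → $67.50.
peanut butter only: max(719/185, 9.0/0.8) = 11.25 servings → $6.75.
hummus + black beans: the both-tight solution has a negative serving — not a feasible corner.
hummus + orange: intersection lies outside the first quadrant.
hummus + peanut butter: the both-tight solution has a negative serving — not a feasible corner.
black beans + orange with both targets exact would need a negative amount; discard.
black beans + peanut butter: intersection lies outside the first quadrant.
orange + peanut butter: the both-tight solution has a negative serving — not a feasible corner.
Cheapest feasible corner: $2.52.

$2.52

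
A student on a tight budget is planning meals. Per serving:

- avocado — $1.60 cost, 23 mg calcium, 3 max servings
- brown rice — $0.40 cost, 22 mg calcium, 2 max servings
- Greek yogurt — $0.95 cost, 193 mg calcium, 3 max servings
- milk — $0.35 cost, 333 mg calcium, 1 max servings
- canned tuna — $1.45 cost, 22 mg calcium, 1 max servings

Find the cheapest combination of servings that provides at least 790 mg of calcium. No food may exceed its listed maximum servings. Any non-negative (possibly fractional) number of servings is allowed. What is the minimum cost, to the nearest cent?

$2.60

Cost per mg of calcium: milk $0.0011, Greek yogurt $0.0049, brown rice $0.0182, canned tuna $0.0659, avocado $0.0696.
Take 1 serving of milk: +333.0 mg calcium for $0.35 (total $0.35, still need 457.0 mg).
Take 2.368 servings of Greek yogurt: +457.0 mg calcium for $2.25 (total $2.60, still need 0.0 mg).
Greedy by cheapest-per-mg is optimal for a single linear constraint, so the minimum cost is $2.60.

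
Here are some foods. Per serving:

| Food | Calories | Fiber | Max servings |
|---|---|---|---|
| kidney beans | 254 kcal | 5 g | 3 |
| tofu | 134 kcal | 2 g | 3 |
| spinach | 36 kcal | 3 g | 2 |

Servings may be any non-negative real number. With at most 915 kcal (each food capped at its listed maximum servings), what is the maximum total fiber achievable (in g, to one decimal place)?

Fiber per kcal: spinach 0.08333, kidney beans 0.01969, tofu 0.01493.
Take 2 servings of spinach: uses 72 kcal, +6.0 g fiber (running total 6.0 g).
Take 3 servings of kidney beans: uses 762 kcal, +15.0 g fiber (running total 21.0 g).
Take 0.6045 servings of tofu: uses 81 kcal, +1.2 g fiber (running total 22.2 g).
Greedy by best ratio exhausts the calories allowance optimally: 22.2 g.

22.2 g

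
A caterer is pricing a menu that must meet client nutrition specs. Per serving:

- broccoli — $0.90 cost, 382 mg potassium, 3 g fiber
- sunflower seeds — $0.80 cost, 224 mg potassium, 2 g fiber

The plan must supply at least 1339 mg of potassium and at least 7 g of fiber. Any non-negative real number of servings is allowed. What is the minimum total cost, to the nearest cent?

At the optimum either one food covers both requirements or two foods hit both targets exactly; no other combination can be cheaper.
broccoli only: max(1339/382, 7/3) = 3.505 servings → $3.15.
sunflower seeds only: max(1339/224, 7/2) = 5.978 servings → $4.78.
broccoli + sunflower seeds with both targets exact would need a negative amount; discard.
The minimum over all feasible corners is $3.15.

$3.15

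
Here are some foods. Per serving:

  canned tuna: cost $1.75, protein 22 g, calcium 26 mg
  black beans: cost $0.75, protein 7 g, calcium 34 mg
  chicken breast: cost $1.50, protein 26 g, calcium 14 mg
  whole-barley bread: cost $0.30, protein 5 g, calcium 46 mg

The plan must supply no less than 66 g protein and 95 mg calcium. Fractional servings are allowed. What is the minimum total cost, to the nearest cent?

$3.82

For a min-cost LP with two ≥-constraints, a basic feasible solution has at most two positive variables.
canned tuna only: max(66/22, 95/26) = 3.654 servings → $6.39.
black beans only: max(66/7, 95/34) = 9.429 servings → $7.07.
chicken breast only: max(66/26, 95/14) = 6.786 servings → $10.18.
whole-barley bread only: max(66/5, 95/46) = 13.2 servings → $3.96.
canned tuna + black beans with both tight: 2.79 servings and 0.6608 servings → $5.38.
canned tuna + chicken breast: the both-tight solution has a negative serving — not a feasible corner.
canned tuna + whole-barley bread with both tight: 2.904 servings and 0.424 servings → $5.21.
black beans + chicken breast with both tight: 1.967 servings and 2.009 servings → $4.49.
black beans + whole-barley bread: intersection lies outside the first quadrant.
chicken breast + whole-barley bread with both tight: 2.274 servings and 1.373 servings → $3.82.
The minimum over all feasible corners is $3.82.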